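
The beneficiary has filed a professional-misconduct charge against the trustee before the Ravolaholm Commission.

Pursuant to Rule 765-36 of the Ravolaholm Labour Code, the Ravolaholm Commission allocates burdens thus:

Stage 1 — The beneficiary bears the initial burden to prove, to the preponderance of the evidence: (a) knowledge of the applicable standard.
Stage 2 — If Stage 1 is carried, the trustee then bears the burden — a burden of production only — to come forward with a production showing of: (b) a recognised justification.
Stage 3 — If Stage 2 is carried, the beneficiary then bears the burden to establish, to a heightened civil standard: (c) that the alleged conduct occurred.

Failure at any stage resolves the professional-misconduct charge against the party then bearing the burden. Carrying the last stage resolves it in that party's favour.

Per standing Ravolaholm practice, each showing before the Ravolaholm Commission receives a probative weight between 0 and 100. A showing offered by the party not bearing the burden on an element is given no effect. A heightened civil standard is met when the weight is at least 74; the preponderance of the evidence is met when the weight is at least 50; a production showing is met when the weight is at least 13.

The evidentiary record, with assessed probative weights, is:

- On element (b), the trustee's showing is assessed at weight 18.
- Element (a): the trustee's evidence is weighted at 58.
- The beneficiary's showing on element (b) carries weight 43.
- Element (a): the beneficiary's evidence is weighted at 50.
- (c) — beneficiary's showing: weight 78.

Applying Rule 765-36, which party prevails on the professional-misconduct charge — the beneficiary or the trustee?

At Stage 1 the beneficiary must meet the preponderance of the evidence (weight is at least 50): on (a) the weight is 50 (the trustee's 58 is given no effect), ≥ 50, so (a) meets the standard.
  The beneficiary carries Stage 1; the trustee now bears the burden.
At Stage 2 the trustee must meet a production showing (weight is at least 13): on (b) the weight is 18 (the beneficiary's 43 is given no effect), ≥ 13, so (b) meets the standard.
  Stage 2 is satisfied; the onus moves to the beneficiary.
At Stage 3 the beneficiary must meet a heightened civil standard (weight is at least 74): on (c) the weight is 78, which does reach 74, so (c) meets the standard.
  All elements met at the final stage.
With every stage satisfied, the beneficiary prevails.

beneficiary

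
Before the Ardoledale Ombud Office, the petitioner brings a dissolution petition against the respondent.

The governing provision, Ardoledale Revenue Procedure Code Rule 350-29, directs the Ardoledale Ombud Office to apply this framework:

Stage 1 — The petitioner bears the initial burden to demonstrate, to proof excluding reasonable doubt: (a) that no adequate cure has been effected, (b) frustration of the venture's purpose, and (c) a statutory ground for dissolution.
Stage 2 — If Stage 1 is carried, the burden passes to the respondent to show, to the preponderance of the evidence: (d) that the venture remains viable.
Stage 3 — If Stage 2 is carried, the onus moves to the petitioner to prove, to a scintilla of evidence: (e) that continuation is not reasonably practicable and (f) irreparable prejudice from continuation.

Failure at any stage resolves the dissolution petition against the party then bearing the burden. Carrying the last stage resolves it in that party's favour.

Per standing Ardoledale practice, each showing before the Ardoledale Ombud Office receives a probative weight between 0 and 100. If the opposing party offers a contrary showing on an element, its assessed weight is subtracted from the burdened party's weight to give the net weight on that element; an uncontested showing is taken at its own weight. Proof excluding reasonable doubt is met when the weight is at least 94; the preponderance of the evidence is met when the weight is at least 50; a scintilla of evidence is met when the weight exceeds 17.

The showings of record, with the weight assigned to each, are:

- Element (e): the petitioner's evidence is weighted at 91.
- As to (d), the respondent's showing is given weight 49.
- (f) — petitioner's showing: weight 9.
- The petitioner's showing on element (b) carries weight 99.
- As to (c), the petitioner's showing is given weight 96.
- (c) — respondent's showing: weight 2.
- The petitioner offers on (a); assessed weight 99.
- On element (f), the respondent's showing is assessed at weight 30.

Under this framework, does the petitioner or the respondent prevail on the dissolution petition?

petitioner

At Stage 1 the petitioner must meet proof excluding reasonable doubt (weight is at least 94): on (a) the weight is 99, ≥ 94, so (a) meets the standard; on (b) the weight is 99, which does reach 94, so (b) meets the standard; on (c) the weight is 96 less the opposing 2 gives net 94, ≥ 94, so (c) meets the standard.
  Stage 1 carried; the burden shifts to the respondent.
At Stage 2 the respondent must meet the preponderance of the evidence (weight is at least 50): on (d) the weight is 49, which does not reach 50, so (d) does not meet the standard.
  Stage 2 not carried; the respondent fails its burden.
So the petitioner prevails.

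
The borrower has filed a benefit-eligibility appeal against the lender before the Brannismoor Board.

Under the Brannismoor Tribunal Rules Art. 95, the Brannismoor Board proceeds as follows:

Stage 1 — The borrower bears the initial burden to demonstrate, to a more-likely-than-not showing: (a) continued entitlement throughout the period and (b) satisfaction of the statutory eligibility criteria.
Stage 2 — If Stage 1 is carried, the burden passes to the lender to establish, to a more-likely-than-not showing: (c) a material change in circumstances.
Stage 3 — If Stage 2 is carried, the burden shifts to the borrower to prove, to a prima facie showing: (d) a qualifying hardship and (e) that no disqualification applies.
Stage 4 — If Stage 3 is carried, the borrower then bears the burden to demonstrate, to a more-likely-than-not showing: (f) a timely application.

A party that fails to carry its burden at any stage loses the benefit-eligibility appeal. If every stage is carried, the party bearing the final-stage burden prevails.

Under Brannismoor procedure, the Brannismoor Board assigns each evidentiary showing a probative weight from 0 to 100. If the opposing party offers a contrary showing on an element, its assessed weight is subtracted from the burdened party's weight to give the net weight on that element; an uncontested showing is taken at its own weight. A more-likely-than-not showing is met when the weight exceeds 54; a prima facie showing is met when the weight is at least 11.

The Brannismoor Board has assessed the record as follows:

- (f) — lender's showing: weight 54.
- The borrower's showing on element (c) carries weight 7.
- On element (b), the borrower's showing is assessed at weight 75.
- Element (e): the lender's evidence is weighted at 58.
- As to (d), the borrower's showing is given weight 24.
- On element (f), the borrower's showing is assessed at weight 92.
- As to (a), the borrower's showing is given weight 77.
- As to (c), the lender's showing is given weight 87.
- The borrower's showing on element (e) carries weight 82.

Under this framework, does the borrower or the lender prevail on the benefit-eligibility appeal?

lender

Stage 1 — burden on borrower; standard: a more-likely-than-not showing (weight exceeds 54).
    (a): 77 > 54 [met]
    (b): 75 > 54 [met]
  All elements met. The burden passes to the lender.
Stage 2 — burden on lender; standard: a more-likely-than-not showing (weight exceeds 54).
    (c): 87 − 7 = 80 > 54 [met]
  Stage 2 is satisfied; the onus moves to the borrower.
Stage 3 — burden on borrower; standard: a prima facie showing (weight is at least 11).
    (d): 24 ≥ 11 [met]
    (e): 82 − 58 = 24 ≥ 11 [met]
  Stage 3 carried; the burden remains with the borrower.
Stage 4 — burden on borrower; standard: a more-likely-than-not showing (weight exceeds 54).
    (f): 92 − 54 = 38 ≤ 54 [not met]
  Stage 4 not carried; the borrower fails its burden.
The lender prevails.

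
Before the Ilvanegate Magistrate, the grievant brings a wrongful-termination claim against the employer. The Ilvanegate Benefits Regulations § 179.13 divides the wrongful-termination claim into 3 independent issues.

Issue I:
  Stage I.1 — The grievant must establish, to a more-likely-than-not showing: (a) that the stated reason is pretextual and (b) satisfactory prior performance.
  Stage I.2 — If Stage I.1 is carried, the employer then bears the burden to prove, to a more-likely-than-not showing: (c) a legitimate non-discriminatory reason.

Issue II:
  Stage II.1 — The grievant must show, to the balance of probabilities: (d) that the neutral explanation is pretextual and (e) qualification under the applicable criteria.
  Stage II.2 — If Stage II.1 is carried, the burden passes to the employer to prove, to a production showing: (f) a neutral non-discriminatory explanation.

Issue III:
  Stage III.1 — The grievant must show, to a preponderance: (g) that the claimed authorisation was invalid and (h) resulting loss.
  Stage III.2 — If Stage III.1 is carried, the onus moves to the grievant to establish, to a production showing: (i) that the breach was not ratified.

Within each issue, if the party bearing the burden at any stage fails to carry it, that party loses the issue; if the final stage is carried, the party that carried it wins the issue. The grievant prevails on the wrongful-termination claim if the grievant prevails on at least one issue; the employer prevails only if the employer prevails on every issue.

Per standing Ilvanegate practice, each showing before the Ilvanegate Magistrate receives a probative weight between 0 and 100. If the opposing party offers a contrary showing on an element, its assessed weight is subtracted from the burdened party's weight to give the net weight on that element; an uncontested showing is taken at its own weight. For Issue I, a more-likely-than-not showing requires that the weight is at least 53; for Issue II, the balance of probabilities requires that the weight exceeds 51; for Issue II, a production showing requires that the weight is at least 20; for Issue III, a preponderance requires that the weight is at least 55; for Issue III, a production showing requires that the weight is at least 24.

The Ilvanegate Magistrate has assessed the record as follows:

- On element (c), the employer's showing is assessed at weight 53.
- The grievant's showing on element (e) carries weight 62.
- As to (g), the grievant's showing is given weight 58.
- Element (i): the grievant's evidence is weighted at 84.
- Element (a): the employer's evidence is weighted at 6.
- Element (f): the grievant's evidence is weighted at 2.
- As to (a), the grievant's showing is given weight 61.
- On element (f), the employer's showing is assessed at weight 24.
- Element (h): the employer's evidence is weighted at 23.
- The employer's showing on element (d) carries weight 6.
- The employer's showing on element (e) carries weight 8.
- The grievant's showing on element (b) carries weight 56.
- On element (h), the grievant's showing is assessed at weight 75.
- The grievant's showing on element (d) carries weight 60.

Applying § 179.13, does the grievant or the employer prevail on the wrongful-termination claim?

— Issue I —
At Stage I.1 the grievant must meet a more-likely-than-not showing (weight is at least 53): on (a) the weight is 61 less the opposing 6 gives net 55, ≥ 53, so (a) meets the standard; on (b) the weight is 56, ≥ 53, so (b) meets the standard.
  All elements met. The burden passes to the employer.
At Stage I.2 the employer must meet a more-likely-than-not showing (weight is at least 53): on (c) the weight is 53, ≥ 53, so (c) meets the standard.
  All elements met at the final stage.
All stages carried — the employer prevails on this issue.
— Issue II —
At Stage II.1 the grievant must meet the balance of probabilities (weight exceeds 51): on (d) the weight is 60 less the opposing 6 gives net 54, > 51, so (d) meets the standard; on (e) the weight is 62 less the opposing 8 gives net 54, which does exceed 51, so (e) meets the standard.
  Stage II.1 carried; the burden shifts to the employer.
At Stage II.2 the employer must meet a production showing (weight is at least 20): on (f) the weight is 24 less the opposing 2 gives net 22, ≥ 20, so (f) meets the standard.
  The employer carries the last stage.
Every stage carried; the employer prevails on this issue.
— Issue III —
Stage III.1 (grievant, a preponderance, weight is at least 55): (g) 58 ≥ 55 — meets; (h) net 75−23=52 < 55 — fails.
  The grievant does not carry Stage III.1.
The employer prevails on this issue.
Per-issue: Issue I → employer; Issue II → employer; Issue III → employer. The grievant must prevail on at least one issue; overall, the employer prevails.

employer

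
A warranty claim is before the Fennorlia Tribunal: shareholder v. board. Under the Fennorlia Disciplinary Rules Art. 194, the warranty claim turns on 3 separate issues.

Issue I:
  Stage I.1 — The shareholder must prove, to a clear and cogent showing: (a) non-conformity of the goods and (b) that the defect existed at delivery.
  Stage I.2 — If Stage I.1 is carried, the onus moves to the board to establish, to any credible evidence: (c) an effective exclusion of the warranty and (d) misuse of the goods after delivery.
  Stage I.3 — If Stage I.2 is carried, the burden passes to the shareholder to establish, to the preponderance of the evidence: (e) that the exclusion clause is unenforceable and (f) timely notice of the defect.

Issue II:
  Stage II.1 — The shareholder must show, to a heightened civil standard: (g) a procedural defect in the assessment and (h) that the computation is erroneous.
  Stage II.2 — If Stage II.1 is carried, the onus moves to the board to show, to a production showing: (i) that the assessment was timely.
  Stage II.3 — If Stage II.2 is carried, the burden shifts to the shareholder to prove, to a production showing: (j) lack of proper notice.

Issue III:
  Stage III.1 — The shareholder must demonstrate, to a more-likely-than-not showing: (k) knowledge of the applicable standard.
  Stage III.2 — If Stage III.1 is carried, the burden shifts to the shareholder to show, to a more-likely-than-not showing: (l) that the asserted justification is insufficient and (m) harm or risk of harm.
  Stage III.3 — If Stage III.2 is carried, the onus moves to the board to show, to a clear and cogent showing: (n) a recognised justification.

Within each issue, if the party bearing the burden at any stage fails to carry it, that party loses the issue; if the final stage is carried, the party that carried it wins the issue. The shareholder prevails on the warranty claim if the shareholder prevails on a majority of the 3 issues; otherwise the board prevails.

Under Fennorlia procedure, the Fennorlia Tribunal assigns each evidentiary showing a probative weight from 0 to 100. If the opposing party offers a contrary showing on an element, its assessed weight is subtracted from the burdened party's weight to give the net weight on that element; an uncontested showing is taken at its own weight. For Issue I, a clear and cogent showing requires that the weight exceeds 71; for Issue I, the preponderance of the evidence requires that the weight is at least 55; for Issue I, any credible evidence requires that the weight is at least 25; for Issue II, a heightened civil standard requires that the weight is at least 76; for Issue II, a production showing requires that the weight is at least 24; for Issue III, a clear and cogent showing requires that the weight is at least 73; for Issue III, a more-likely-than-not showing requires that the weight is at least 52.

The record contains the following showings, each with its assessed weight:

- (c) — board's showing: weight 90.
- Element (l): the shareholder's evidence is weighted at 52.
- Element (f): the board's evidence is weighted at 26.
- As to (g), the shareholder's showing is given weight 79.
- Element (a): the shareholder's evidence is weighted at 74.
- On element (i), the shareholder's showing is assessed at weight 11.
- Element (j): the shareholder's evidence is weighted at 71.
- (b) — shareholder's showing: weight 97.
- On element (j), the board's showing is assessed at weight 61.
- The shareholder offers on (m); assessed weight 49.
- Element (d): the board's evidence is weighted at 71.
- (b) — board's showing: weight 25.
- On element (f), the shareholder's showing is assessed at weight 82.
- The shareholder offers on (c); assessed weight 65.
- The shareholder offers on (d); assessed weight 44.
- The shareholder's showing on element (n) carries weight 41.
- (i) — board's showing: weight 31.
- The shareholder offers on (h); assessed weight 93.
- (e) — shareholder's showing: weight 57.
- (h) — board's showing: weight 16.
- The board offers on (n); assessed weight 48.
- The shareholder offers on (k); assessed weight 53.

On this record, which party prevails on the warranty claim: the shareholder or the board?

— Issue I —
Stage I.1 — burden on shareholder; standard: a clear and cogent showing (weight exceeds 71).
    (a): 74 > 71 [met]
    (b): 97 − 25 = 72 > 71 [met]
  All elements met. The burden passes to the board.
Stage I.2 — burden on board; standard: any credible evidence (weight is at least 25).
    (c): 90 − 65 = 25 ≥ 25 [met]
    (d): 71 − 44 = 27 ≥ 25 [met]
  Stage I.2 is satisfied; the onus moves to the shareholder.
Stage I.3 — burden on shareholder; standard: the preponderance of the evidence (weight is at least 55).
    (e): 57 ≥ 55 [met]
    (f): 82 − 26 = 56 ≥ 55 [met]
  The shareholder carries the last stage.
Every stage carried; the shareholder prevails on this issue.
— Issue II —
At Stage II.1 the shareholder must meet a heightened civil standard (weight is at least 76): on (g) the weight is 79, ≥ 76, so (g) meets the standard; on (h) the weight is 93 less the opposing 16 gives net 77, ≥ 76, so (h) meets the standard.
  All elements met. The burden passes to the board.
At Stage II.2 the board must meet a production showing (weight is at least 24): on (i) the weight is 31 less the opposing 11 gives net 20, which does not reach 24, so (i) does not meet the standard.
  The board does not carry Stage II.2.
The shareholder prevails on this issue.
— Issue III —
Stage III.1 (shareholder, a more-likely-than-not showing, weight is at least 52): (k) 53 ≥ 52 — meets.
  All elements met. The shareholder retains the burden for Stage III.2.
Stage III.2 (shareholder, a more-likely-than-not showing, weight is at least 52): (l) 52 ≥ 52 — meets; (m) 49 < 52 — fails.
  The shareholder does not carry Stage III.2.
So the board prevails on this issue.
Per-issue: Issue I → shareholder; Issue II → shareholder; Issue III → board. The shareholder must prevail on a majority of issues; overall, the shareholder prevails.

shareholder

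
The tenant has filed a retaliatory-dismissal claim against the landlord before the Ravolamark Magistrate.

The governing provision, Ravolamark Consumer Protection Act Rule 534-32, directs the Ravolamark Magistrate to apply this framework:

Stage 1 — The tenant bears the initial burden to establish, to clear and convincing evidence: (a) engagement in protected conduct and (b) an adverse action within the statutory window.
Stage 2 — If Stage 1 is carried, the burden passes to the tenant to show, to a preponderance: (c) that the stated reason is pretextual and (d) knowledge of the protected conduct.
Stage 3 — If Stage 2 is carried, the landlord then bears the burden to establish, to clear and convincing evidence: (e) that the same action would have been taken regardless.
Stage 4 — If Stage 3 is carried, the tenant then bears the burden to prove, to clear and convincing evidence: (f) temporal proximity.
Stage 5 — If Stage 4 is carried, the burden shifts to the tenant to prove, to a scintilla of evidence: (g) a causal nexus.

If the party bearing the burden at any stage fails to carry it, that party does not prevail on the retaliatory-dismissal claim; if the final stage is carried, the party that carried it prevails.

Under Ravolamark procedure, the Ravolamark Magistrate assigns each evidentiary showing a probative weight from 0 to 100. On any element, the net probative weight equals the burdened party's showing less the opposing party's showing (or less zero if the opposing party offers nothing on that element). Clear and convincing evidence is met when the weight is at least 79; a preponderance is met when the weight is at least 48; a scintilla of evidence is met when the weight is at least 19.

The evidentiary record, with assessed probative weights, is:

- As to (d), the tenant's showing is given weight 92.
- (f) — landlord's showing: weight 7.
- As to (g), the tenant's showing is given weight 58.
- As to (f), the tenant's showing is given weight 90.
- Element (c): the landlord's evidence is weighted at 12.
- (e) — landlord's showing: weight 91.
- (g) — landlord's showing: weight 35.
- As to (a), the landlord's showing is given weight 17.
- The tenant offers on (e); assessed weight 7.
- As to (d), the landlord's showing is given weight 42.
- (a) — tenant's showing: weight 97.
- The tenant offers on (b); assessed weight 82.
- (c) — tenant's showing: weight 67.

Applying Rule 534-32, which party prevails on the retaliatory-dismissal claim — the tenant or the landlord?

At Stage 1 the tenant must meet clear and convincing evidence (weight is at least 79): on (a) the weight is 97 less the opposing 17 gives net 80, which does reach 79, so (a) meets the standard; on (b) the weight is 82, ≥ 79, so (b) meets the standard.
  All elements met. The tenant retains the burden for Stage 2.
At Stage 2 the tenant must meet a preponderance (weight is at least 48): on (c) the weight is 67 less the opposing 12 gives net 55, ≥ 48, so (c) meets the standard; on (d) the weight is 92 less the opposing 42 gives net 50, ≥ 48, so (d) meets the standard.
  All elements met. The burden passes to the landlord.
At Stage 3 the landlord must meet clear and convincing evidence (weight is at least 79): on (e) the weight is 91 less the opposing 7 gives net 84, which does reach 79, so (e) meets the standard.
  Stage 3 carried; the burden shifts to the tenant.
At Stage 4 the tenant must meet clear and convincing evidence (weight is at least 79): on (f) the weight is 90 less the opposing 7 gives net 83, which does reach 79, so (f) meets the standard.
  All elements met. The tenant retains the burden for Stage 5.
At Stage 5 the tenant must meet a scintilla of evidence (weight is at least 19): on (g) the weight is 58 less the opposing 35 gives net 23, ≥ 19, so (g) meets the standard.
  Stage 5 carried; the final stage is satisfied.
Every stage carried; the tenant prevails.

tenant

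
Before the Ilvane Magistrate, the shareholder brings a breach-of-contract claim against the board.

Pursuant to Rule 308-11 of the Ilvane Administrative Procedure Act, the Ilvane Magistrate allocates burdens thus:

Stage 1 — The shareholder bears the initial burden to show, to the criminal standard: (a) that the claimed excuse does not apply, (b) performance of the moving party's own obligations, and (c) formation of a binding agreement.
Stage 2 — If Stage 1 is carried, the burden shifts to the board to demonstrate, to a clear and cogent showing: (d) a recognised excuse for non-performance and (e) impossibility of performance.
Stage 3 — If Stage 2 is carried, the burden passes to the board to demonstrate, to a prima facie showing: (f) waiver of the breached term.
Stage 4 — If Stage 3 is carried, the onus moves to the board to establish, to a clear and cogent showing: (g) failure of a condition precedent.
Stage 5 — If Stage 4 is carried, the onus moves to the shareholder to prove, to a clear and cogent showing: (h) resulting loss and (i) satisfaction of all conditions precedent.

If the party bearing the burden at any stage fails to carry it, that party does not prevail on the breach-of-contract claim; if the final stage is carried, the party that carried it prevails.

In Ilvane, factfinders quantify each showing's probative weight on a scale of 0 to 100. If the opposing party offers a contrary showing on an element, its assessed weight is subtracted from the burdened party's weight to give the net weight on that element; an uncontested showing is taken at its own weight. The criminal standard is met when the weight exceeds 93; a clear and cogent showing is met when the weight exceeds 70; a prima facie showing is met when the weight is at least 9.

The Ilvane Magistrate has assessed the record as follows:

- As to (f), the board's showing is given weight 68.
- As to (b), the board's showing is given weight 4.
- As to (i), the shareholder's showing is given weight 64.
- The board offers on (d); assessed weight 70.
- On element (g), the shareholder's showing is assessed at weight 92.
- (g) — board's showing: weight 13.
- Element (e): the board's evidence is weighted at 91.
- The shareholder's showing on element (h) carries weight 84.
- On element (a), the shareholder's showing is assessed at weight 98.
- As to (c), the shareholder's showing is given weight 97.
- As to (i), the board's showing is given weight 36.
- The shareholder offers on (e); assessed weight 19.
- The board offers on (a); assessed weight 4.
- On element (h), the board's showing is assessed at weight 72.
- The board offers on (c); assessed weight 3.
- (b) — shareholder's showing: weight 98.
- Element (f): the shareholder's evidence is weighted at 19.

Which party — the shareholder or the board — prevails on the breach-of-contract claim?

At Stage 1 the shareholder must meet the criminal standard (weight exceeds 93): on (a) the weight is 98 less the opposing 4 gives net 94, > 93, so (a) meets the standard; on (b) the weight is 98 less the opposing 4 gives net 94, which does exceed 93, so (b) meets the standard; on (c) the weight is 97 less the opposing 3 gives net 94, > 93, so (c) meets the standard.
  The shareholder carries Stage 1; the board now bears the burden.
At Stage 2 the board must meet a clear and cogent showing (weight exceeds 70): on (d) the weight is 70, ≤ 70, so (d) does not meet the standard; on (e) the weight is 91 less the opposing 19 gives net 72, which does exceed 70, so (e) meets the standard.
  The board does not carry Stage 2.
The shareholder prevails.

shareholder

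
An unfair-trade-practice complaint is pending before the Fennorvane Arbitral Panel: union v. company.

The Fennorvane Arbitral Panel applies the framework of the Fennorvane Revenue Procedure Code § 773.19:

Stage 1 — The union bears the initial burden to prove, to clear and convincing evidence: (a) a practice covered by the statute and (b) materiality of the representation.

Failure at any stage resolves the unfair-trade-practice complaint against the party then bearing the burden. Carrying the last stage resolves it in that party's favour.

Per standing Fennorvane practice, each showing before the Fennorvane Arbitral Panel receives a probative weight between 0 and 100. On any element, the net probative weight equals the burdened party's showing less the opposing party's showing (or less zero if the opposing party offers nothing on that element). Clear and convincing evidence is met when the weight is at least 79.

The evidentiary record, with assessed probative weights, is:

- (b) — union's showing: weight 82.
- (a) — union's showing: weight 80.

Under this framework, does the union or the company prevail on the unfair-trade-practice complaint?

Stage 1 — burden on union; standard: clear and convincing evidence (weight is at least 79).
    (a): 80 ≥ 79 [met]
    (b): 82 ≥ 79 [met]
  The union carries the last stage.
Every stage carried; the union prevails.

union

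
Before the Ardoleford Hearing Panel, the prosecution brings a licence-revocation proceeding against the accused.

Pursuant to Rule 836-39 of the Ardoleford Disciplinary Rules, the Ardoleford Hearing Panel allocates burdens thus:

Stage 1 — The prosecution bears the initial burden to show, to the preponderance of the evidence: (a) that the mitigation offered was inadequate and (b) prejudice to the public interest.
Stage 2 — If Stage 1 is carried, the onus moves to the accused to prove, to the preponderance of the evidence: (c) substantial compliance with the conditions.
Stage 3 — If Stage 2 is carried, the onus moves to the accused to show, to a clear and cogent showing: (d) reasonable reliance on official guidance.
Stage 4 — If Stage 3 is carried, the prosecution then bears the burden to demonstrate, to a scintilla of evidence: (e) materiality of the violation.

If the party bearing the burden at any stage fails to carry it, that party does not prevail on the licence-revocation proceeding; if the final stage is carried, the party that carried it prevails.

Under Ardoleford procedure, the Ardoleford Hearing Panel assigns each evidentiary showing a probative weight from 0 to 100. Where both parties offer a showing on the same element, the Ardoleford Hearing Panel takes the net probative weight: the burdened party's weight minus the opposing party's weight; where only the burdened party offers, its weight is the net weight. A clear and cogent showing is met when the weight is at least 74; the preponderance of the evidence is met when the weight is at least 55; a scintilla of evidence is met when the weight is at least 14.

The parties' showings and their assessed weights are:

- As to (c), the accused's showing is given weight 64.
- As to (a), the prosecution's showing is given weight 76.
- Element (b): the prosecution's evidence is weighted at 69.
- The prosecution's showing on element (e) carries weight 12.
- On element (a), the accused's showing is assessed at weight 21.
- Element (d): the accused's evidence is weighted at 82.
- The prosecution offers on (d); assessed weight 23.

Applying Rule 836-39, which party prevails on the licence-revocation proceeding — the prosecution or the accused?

Stage 1 (prosecution, the preponderance of the evidence, weight is at least 55): (a) net 76−21=55 ≥ 55 — meets; (b) 69 ≥ 55 — meets.
  Stage 1 is satisfied; the onus moves to the accused.
Stage 2 (accused, the preponderance of the evidence, weight is at least 55): (c) 64 ≥ 55 — meets.
  Stage 2 carried; the burden remains with the accused.
Stage 3 (accused, a clear and cogent showing, weight is at least 74): (d) net 82−23=59 < 74 — fails.
  Stage 3 not carried; the accused fails its burden.
So the prosecution prevails.

prosecution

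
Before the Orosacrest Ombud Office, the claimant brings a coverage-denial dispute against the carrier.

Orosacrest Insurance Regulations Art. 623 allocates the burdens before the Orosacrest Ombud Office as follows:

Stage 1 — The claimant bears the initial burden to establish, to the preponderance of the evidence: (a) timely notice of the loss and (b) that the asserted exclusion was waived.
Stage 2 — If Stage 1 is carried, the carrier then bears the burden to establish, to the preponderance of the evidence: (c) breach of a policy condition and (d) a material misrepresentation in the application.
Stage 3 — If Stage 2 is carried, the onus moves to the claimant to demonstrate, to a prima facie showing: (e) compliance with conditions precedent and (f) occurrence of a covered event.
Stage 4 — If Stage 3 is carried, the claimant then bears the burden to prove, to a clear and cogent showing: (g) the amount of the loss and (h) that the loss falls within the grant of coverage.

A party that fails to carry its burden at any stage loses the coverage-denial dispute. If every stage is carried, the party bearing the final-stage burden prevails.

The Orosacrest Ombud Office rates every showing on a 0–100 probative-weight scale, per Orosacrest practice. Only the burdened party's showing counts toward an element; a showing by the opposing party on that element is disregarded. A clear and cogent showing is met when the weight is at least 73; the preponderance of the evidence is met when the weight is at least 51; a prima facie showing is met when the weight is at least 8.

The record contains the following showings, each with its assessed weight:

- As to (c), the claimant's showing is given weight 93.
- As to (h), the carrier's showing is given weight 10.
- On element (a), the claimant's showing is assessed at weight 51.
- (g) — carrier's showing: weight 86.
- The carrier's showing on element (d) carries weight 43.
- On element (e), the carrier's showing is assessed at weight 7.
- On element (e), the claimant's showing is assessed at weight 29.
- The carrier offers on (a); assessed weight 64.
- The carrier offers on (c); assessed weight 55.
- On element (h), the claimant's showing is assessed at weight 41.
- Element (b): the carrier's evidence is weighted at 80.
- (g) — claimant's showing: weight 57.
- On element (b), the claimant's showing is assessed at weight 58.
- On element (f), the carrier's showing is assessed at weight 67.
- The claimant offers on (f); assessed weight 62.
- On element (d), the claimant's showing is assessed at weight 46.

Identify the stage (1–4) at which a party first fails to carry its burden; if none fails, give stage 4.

Stage 1 (claimant, the preponderance of the evidence, weight is at least 51): (a) 51 (carrier's 64 disregarded) ≥ 51 — meets; (b) 58 (carrier's 80 disregarded) ≥ 51 — meets.
  Stage 1 carried; the burden shifts to the carrier.
Stage 2 (carrier, the preponderance of the evidence, weight is at least 51): (c) 55 (claimant's 93 disregarded) ≥ 51 — meets; (d) 43 (claimant's 46 disregarded) < 51 — fails.
  Not every element is met, so the carrier fails to carry Stage 2.
The claimant prevails.

stage 2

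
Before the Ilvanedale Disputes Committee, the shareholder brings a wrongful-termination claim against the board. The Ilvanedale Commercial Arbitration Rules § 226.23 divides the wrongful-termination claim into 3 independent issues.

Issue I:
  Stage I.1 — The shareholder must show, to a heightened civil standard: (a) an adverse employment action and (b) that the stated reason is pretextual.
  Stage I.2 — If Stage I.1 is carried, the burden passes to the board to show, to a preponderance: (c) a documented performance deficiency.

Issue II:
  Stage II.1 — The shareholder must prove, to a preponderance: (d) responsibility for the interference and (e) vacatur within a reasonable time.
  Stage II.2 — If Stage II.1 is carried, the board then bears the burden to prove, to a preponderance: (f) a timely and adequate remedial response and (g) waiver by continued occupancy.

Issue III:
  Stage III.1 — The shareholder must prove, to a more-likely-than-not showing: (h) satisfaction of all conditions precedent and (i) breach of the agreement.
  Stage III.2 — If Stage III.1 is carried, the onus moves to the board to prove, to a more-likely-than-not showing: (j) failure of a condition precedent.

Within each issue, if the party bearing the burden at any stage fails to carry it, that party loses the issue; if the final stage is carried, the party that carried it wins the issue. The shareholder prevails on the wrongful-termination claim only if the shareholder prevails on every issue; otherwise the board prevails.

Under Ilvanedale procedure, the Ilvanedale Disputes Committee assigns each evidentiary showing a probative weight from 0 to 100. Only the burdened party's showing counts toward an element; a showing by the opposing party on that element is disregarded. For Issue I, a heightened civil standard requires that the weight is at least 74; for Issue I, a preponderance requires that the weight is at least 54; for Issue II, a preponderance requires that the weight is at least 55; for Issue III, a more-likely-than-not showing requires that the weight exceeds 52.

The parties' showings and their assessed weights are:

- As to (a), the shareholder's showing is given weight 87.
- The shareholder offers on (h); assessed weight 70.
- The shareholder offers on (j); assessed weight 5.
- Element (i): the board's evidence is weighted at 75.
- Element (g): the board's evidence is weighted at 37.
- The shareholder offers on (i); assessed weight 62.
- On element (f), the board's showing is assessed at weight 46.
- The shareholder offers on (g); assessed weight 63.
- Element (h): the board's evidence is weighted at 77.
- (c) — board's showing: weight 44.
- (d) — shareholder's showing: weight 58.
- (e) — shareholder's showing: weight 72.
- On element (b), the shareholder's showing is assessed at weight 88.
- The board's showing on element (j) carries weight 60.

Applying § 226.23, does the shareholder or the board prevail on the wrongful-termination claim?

board

— Issue I —
At Stage I.1 the shareholder must meet a heightened civil standard (weight is at least 74): on (a) the weight is 87, ≥ 74, so (a) meets the standard; on (b) the weight is 88, which does reach 74, so (b) meets the standard.
  Stage I.1 is satisfied; the onus moves to the board.
At Stage I.2 the board must meet a preponderance (weight is at least 54): on (c) the weight is 44, < 54, so (c) does not meet the standard.
  Stage I.2 not carried; the board fails its burden.
The analysis ends at Stage I.2; the shareholder prevails on this issue.
— Issue II —
Stage II.1 — burden on shareholder; standard: a preponderance (weight is at least 55).
    (d): 58 ≥ 55 [met]
    (e): 72 ≥ 55 [met]
  The shareholder carries Stage II.1; the board now bears the burden.
Stage II.2 — burden on board; standard: a preponderance (weight is at least 55).
    (f): 46 < 55 [not met]
    (g): 37 (shareholder's 63 disregarded) < 55 [not met]
  Stage II.2 not carried; the board fails its burden.
So the shareholder prevails on this issue.
— Issue III —
Stage III.1 — burden on shareholder; standard: a more-likely-than-not showing (weight exceeds 52).
    (h): 70 (board's 77 disregarded) > 52 [met]
    (i): 62 (board's 75 disregarded) > 52 [met]
  Stage III.1 carried; the burden shifts to the board.
Stage III.2 — burden on board; standard: a more-likely-than-not showing (weight exceeds 52).
    (j): 60 (shareholder's 5 disregarded) > 52 [met]
  The board carries the last stage.
All stages carried — the board prevails on this issue.
Per-issue: Issue I → shareholder; Issue II → shareholder; Issue III → board. The shareholder must prevail on every issue; overall, the board prevails.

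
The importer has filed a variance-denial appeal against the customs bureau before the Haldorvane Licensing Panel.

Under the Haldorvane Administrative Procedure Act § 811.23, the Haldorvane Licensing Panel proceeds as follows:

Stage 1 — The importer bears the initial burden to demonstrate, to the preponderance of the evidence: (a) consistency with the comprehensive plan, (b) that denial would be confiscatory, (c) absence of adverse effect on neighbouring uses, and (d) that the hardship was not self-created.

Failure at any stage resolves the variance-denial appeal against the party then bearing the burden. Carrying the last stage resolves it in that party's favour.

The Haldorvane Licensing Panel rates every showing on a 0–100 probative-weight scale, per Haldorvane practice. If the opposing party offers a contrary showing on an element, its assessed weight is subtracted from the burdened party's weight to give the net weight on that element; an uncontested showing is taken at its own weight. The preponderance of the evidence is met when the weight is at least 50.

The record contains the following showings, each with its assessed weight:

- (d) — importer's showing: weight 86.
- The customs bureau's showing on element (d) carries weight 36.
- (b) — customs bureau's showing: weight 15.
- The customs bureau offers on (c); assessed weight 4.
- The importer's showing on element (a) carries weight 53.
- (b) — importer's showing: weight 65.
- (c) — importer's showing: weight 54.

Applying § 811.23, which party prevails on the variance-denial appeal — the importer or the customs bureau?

At Stage 1 the importer must meet the preponderance of the evidence (weight is at least 50): on (a) the weight is 53, which does reach 50, so (a) meets the standard; on (b) the weight is 65 less the opposing 15 gives net 50, which does reach 50, so (b) meets the standard; on (c) the weight is 54 less the opposing 4 gives net 50, ≥ 50, so (c) meets the standard; on (d) the weight is 86 less the opposing 36 gives net 50, which does reach 50, so (d) meets the standard.
  All elements met at the final stage.
Every stage carried; the importer prevails.

importer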